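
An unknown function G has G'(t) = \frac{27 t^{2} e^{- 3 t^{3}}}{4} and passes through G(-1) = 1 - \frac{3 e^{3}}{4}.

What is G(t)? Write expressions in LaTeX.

G(t) = \frac{\left(4 e^{3 t^{3}} - 3\right) e^{- 3 t^{3}}}{4}

G'(t) matches the chain-rule pattern g'(h)*h' with inner function h(t) = - 3 t^{3}; substituting u = h(t) collapses the integral.
A general antiderivative is - \frac{3 e^{- 3 t^{3}}}{4} + C.
The condition gives C = 1 - \frac{3 e^{3}}{4} - (- \frac{3 e^{3}}{4}) = 1.
So G(t) = \frac{\left(4 e^{3 t^{3}} - 3\right) e^{- 3 t^{3}}}{4}.
Check: d/dt[\frac{\left(4 e^{3 t^{3}} - 3\right) e^{- 3 t^{3}}}{4}] = \frac{27 t^{2} e^{- 3 t^{3}}}{4} = G'(t).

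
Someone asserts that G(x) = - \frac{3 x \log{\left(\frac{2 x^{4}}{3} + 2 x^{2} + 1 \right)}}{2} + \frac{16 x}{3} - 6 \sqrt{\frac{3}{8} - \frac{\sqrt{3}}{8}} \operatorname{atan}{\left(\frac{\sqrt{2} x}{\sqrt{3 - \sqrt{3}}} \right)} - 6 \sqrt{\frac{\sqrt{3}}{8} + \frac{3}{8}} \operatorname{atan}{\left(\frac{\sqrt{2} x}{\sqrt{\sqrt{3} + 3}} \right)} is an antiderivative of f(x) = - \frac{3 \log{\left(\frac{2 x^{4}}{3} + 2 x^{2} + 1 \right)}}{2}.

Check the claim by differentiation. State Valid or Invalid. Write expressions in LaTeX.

Invalid: d/dx[G] - f = - \frac{2}{3}, which is not 0.

d/dx[G] = - \frac{3 \log{\left(\frac{2 x^{4}}{3} + 2 x^{2} + 1 \right)}}{2} - \frac{2}{3}
d/dx[G] - f(x) = - \frac{2}{3} != 0.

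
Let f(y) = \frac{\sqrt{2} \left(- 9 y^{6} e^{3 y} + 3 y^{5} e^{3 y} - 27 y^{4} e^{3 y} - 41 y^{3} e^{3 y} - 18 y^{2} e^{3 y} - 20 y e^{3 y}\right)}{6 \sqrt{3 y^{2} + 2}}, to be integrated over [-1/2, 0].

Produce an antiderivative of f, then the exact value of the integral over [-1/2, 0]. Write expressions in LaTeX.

Any candidate F(y) must reproduce f(y) exactly when differentiated.
F(y) = - \frac{\sqrt{2} y^{2} \sqrt{3 y^{2} + 2} \left(y^{2} - 2 y + 5\right) e^{3 y}}{6} is an antiderivative of f.
Check: d/dy[- \frac{\sqrt{2} y^{2} \sqrt{3 y^{2} + 2} \left(y^{2} - 2 y + 5\right) e^{3 y}}{6}] = \frac{- 9 \sqrt{2} y^{6} e^{3 y} + 3 \sqrt{2} y^{5} e^{3 y} - 27 \sqrt{2} y^{4} e^{3 y} - 41 \sqrt{2} y^{3} e^{3 y} - 18 \sqrt{2} y^{2} e^{3 y} - 20 \sqrt{2} y e^{3 y}}{6 \sqrt{3 y^{2} + 2}}, which equals f(y).
F(0) = 0; F(-1/2) = - \frac{25 \sqrt{22}}{192 e^{\frac{3}{2}}}.
Integral = F(0) - F(-1/2) = \frac{25 \sqrt{22}}{192 e^{\frac{3}{2}}}.

Antiderivative: F(y) = - \frac{\sqrt{2} y^{2} \sqrt{3 y^{2} + 2} \left(y^{2} - 2 y + 5\right) e^{3 y}}{6}; value = \frac{25 \sqrt{22}}{192 e^{\frac{3}{2}}}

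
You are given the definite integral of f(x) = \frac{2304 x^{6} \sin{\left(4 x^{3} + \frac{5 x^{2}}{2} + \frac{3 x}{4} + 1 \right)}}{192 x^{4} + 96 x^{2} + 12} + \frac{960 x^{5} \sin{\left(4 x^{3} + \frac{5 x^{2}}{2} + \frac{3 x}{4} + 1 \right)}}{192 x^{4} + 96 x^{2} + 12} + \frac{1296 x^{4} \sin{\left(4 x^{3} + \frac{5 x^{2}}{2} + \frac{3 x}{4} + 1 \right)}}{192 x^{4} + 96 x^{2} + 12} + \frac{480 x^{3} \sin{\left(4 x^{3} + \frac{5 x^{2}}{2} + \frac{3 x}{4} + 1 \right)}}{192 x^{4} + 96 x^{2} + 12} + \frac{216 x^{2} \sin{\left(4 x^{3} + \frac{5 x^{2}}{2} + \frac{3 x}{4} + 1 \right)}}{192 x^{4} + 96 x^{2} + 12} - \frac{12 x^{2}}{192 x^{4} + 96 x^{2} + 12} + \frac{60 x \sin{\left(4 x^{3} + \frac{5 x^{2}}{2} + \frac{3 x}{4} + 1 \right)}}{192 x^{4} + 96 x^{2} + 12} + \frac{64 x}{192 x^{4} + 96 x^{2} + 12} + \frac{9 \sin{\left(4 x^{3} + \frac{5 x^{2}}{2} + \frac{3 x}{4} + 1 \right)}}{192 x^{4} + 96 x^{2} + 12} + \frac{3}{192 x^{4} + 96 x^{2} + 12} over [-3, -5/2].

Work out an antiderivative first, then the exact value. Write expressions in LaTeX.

Integrate term by term and add the pieces.
F(x) = \frac{x}{16 x^{2} + 4} - \cos{\left(4 x^{3} + \frac{5 x^{2}}{2} + \frac{3 x}{4} + 1 \right)} - \frac{2}{12 x^{2} + 3} is an antiderivative of f.
Check: d/dx[\frac{x}{16 x^{2} + 4} - \cos{\left(4 x^{3} + \frac{5 x^{2}}{2} + \frac{3 x}{4} + 1 \right)} - \frac{2}{12 x^{2} + 3}] = \frac{2304 x^{6} \sin{\left(4 x^{3} + \frac{5 x^{2}}{2} + \frac{3 x}{4} + 1 \right)} + 960 x^{5} \sin{\left(4 x^{3} + \frac{5 x^{2}}{2} + \frac{3 x}{4} + 1 \right)} + 1296 x^{4} \sin{\left(4 x^{3} + \frac{5 x^{2}}{2} + \frac{3 x}{4} + 1 \right)} + 480 x^{3} \sin{\left(4 x^{3} + \frac{5 x^{2}}{2} + \frac{3 x}{4} + 1 \right)} + 216 x^{2} \sin{\left(4 x^{3} + \frac{5 x^{2}}{2} + \frac{3 x}{4} + 1 \right)} - 12 x^{2} + 60 x \sin{\left(4 x^{3} + \frac{5 x^{2}}{2} + \frac{3 x}{4} + 1 \right)} + 64 x + 9 \sin{\left(4 x^{3} + \frac{5 x^{2}}{2} + \frac{3 x}{4} + 1 \right)} + 3}{192 x^{4} + 96 x^{2} + 12}, which equals f(x).
F(-5/2) = - \frac{31}{624} - \cos{\left(\frac{191}{4} \right)}; F(-3) = - \cos{\left(\frac{347}{4} \right)} - \frac{17}{444}.
Integral = F(-5/2) - F(-3) = - \frac{263}{23088} + \cos{\left(\frac{347}{4} \right)} - \cos{\left(\frac{191}{4} \right)}.

Antiderivative: F(x) = \frac{x}{16 x^{2} + 4} - \cos{\left(4 x^{3} + \frac{5 x^{2}}{2} + \frac{3 x}{4} + 1 \right)} - \frac{2}{12 x^{2} + 3}; value = - \frac{263}{23088} + \cos{\left(\frac{347}{4} \right)} - \cos{\left(\frac{191}{4} \right)}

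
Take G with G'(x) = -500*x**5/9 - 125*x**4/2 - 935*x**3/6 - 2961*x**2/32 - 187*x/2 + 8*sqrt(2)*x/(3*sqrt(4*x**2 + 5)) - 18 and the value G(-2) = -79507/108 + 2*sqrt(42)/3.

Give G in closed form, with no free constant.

The integrand splits into summands that can be handled one at a time.
A general antiderivative is 4*sqrt(2*x**2 + 5/2)/3 + 2*(-5*x**2/3 - 3*x/4 - 2)**3 + C.
The condition gives C = -79507/108 + 2*sqrt(42)/3 - (-79507/108 + 2*sqrt(42)/3) = 0.
So G(x) = (576*sqrt(2)*sqrt(4*x**2 + 5) + (-20*x**2 - 9*x - 24)**3)/864.
Check: d/dx[(576*sqrt(2)*sqrt(4*x**2 + 5) + (-20*x**2 - 9*x - 24)**3)/864] = (-16000*x**5*sqrt(4*x**2 + 5) - 18000*x**4*sqrt(4*x**2 + 5) - 44880*x**3*sqrt(4*x**2 + 5) - 26649*x**2*sqrt(4*x**2 + 5) - 26928*x*sqrt(4*x**2 + 5) + 768*sqrt(2)*x - 5184*sqrt(4*x**2 + 5))/(288*sqrt(4*x**2 + 5)), which equals G'(x).

G(x) = (576*sqrt(2)*sqrt(4*x**2 + 5) + (-20*x**2 - 9*x - 24)**3)/864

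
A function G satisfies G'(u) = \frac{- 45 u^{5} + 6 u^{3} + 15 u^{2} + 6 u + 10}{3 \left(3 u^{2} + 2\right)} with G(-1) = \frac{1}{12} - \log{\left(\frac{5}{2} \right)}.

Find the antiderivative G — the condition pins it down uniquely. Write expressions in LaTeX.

G(u) = - \frac{15 u^{4} - 24 u^{2} - 20 u + 12 \log{\left(\frac{3 u^{2}}{2} + 1 \right)} - 12}{12}

Differentiate the proposed G(u) back; it has to land on the given G'(u).
A general antiderivative is - \frac{5 u^{4}}{4} + 2 u^{2} + \frac{5 u}{3} - \log{\left(\frac{3 u^{2}}{2} + 1 \right)} + C.
The condition gives C = \frac{1}{12} - \log{\left(\frac{5}{2} \right)} - (- \frac{11}{12} - \log{\left(\frac{5}{2} \right)}) = 1.
So G(u) = - \frac{15 u^{4} - 24 u^{2} - 20 u + 12 \log{\left(\frac{3 u^{2}}{2} + 1 \right)} - 12}{12}.
Check: d/du[- \frac{15 u^{4} - 24 u^{2} - 20 u + 12 \log{\left(\frac{3 u^{2}}{2} + 1 \right)} - 12}{12}] = \frac{- 45 u^{5} + 6 u^{3} + 15 u^{2} + 6 u + 10}{9 u^{2} + 6}, which equals G'(u).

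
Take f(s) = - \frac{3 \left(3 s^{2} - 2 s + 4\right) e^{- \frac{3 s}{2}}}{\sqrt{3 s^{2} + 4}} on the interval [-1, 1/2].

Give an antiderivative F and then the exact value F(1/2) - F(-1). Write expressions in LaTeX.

Recognize the product-rule pattern: f = u'v + uv' with u = 2 \sqrt{3 s^{2} + 4}, v = e^{- \frac{3 s}{2}}, so integration by parts undoes it.
F(s) = 2 \sqrt{3 s^{2} + 4} e^{- \frac{3 s}{2}} is an antiderivative of f.
Check: d/ds[2 \sqrt{3 s^{2} + 4} e^{- \frac{3 s}{2}}] = \frac{\left(- 9 s^{2} + 6 s - 12\right) e^{- \frac{3 s}{2}}}{\sqrt{3 s^{2} + 4}}, which equals f(s).
F(1/2) = \frac{\sqrt{19}}{e^{\frac{3}{4}}}; F(-1) = 2 \sqrt{7} e^{\frac{3}{2}}.
Integral = F(1/2) - F(-1) = - 2 \sqrt{7} e^{\frac{3}{2}} + \frac{\sqrt{19}}{e^{\frac{3}{4}}}.

Antiderivative: F(s) = 2 \sqrt{3 s^{2} + 4} e^{- \frac{3 s}{2}}; value = - 2 \sqrt{7} e^{\frac{3}{2}} + \frac{\sqrt{19}}{e^{\frac{3}{4}}}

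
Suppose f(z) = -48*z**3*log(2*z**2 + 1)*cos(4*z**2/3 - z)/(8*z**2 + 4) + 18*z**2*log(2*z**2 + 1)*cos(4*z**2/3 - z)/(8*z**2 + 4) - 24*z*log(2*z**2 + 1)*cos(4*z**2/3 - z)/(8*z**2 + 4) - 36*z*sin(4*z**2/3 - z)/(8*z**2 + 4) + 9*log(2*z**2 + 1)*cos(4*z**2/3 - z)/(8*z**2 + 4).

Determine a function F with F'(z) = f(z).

Recognize the product-rule pattern: f = u'v + uv' with u = -9*log(2*z**2 + 1)/4, v = sin(4*z**2/3 - z), so integration by parts undoes it.
Check: d/dz[-9*log(2*z**2 + 1)*sin(4*z**2/3 - z)/4] = (-48*z**3*log(2*z**2 + 1)*cos(4*z**2/3 - z) + 18*z**2*log(2*z**2 + 1)*cos(4*z**2/3 - z) - 24*z*log(2*z**2 + 1)*cos(4*z**2/3 - z) - 36*z*sin(4*z**2/3 - z) + 9*log(2*z**2 + 1)*cos(4*z**2/3 - z))/(8*z**2 + 4), which equals f(z).

An antiderivative is F(z) = -9*log(2*z**2 + 1)*sin(4*z**2/3 - z)/4.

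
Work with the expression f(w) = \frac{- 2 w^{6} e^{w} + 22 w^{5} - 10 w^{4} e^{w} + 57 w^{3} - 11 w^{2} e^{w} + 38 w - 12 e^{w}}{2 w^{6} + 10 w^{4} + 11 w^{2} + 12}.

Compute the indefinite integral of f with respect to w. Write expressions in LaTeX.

F(w) = - e^{w} + 3 \log{\left(\frac{3 w^{2}}{2} + 6 \right)} + \frac{5 \log{\left(w^{4} + w^{2} + \frac{3}{2} \right)}}{4} + C

A candidate is checked by its d/dw: the result must match f(w).
Check: d/dw[- e^{w} + 3 \log{\left(\frac{3 w^{2}}{2} + 6 \right)} + \frac{5 \log{\left(w^{4} + w^{2} + \frac{3}{2} \right)}}{4}] = \frac{- 2 w^{6} e^{w} + 22 w^{5} - 10 w^{4} e^{w} + 57 w^{3} - 11 w^{2} e^{w} + 38 w - 12 e^{w}}{2 w^{6} + 10 w^{4} + 11 w^{2} + 12} = f(w).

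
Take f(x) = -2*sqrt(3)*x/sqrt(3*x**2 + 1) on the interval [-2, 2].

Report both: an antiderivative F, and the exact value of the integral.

f matches the chain-rule pattern g'(h)*h' with inner function h(x) = x**2 + 1/3; substituting u = h(x) collapses the integral.
F(x) = -2*sqrt(3)*sqrt(3*x**2 + 1)/3 is an antiderivative of f.
Check: d/dx[-2*sqrt(3)*sqrt(3*x**2 + 1)/3] = -2*sqrt(3)*x/sqrt(3*x**2 + 1) = f(x).
F(2) = -2*sqrt(39)/3; F(-2) = -2*sqrt(39)/3.
Integral = F(2) - F(-2) = 0.

Antiderivative: F(x) = -2*sqrt(3)*sqrt(3*x**2 + 1)/3; value = 0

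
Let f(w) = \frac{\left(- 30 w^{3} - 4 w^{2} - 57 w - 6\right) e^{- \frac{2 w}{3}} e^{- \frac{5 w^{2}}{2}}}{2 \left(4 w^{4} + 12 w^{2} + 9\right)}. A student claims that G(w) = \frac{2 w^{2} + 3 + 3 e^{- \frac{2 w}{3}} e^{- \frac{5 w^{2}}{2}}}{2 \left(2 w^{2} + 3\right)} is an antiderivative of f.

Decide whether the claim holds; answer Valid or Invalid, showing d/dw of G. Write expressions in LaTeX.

Valid - differentiating G returns exactly f.

d/dw[G] = \frac{- 30 w^{3} e^{\frac{5 w^{2}}{2}} - 4 w^{2} e^{\frac{5 w^{2}}{2}} - 57 w e^{\frac{5 w^{2}}{2}} - 6 e^{\frac{5 w^{2}}{2}}}{8 w^{4} e^{\frac{2 w}{3}} e^{5 w^{2}} + 24 w^{2} e^{\frac{2 w}{3}} e^{5 w^{2}} + 18 e^{\frac{2 w}{3}} e^{5 w^{2}}}
This equals f(w) exactly, so the claim holds.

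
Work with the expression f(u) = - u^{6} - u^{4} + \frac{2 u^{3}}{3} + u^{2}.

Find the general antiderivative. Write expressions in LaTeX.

F(u) = - \frac{u^{3} \left(30 u^{4} + 42 u^{2} - 35 u - 70\right)}{210} + C

Integrate term by term and add the pieces.
Check: d/du[- \frac{u^{3} \left(30 u^{4} + 42 u^{2} - 35 u - 70\right)}{210}] = - u^{6} - u^{4} + \frac{2 u^{3}}{3} + u^{2} = f(u).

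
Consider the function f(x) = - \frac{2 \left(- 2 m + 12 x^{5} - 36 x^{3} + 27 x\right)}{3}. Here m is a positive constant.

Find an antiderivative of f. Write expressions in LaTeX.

An antiderivative F(x) passes only if d/dx[F] lands on f(x) exactly.
Check: d/dx[- \frac{- 8 m x + 8 x^{6} - 36 x^{4} + 54 x^{2} - 27}{6}] = \frac{4 m}{3} - 8 x^{5} + 24 x^{3} - 18 x, which equals f(x).

An antiderivative is F(x) = - \frac{- 8 m x + 8 x^{6} - 36 x^{4} + 54 x^{2} - 27}{6}.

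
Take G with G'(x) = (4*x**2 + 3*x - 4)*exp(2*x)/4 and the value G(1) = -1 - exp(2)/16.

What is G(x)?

Recognize the product-rule pattern: G'(x) = u'v + uv' with u = x**2/2 - x/8 - 7/16, v = exp(2*x), so integration by parts undoes it.
A general antiderivative is (8*x**2 - 2*x - 7)*exp(2*x)/16 + C.
The condition gives C = -1 - exp(2)/16 - (-exp(2)/16) = -1.
So G(x) = (8*x**2*exp(2*x) - 2*x*exp(2*x) - 7*exp(2*x) - 16)/16.
Check: d/dx[(8*x**2*exp(2*x) - 2*x*exp(2*x) - 7*exp(2*x) - 16)/16] = x**2*exp(2*x) + 3*x*exp(2*x)/4 - exp(2*x), which equals G'(x).

G(x) = (8*x**2*exp(2*x) - 2*x*exp(2*x) - 7*exp(2*x) - 16)/16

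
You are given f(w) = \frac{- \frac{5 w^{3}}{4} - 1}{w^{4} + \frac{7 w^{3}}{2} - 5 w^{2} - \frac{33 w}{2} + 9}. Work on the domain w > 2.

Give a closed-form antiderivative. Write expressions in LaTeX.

An antiderivative is F(w) = - \frac{4312 w \log{\left(w - 2 \right)} - 925 w \log{\left(w - \frac{1}{2} \right)} + 14988 w \log{\left(w + 3 \right)} + 12936 \log{\left(w - 2 \right)} - 2775 \log{\left(w - \frac{1}{2} \right)} + 44964 \log{\left(w + 3 \right)} + 27510}{14700 \left(w + 3\right)}.

Factor the denominator (2 \left(w - 2\right) \left(w + 3\right)^{2} \left(2 w - 1\right)) and decompose: f = \frac{37}{294 \left(2 w - 1\right)} - \frac{1249}{1225 \left(w + 3\right)} + \frac{131}{70 \left(w + 3\right)^{2}} - \frac{22}{75 \left(w - 2\right)}; each piece integrates to a log, atan, or power term.
Check: d/dw[- \frac{4312 w \log{\left(w - 2 \right)} - 925 w \log{\left(w - \frac{1}{2} \right)} + 14988 w \log{\left(w + 3 \right)} + 12936 \log{\left(w - 2 \right)} - 2775 \log{\left(w - \frac{1}{2} \right)} + 44964 \log{\left(w + 3 \right)} + 27510}{14700 \left(w + 3\right)}] = \frac{- 5 w^{3} - 4}{4 w^{4} + 14 w^{3} - 20 w^{2} - 66 w + 36}, which equals f(w).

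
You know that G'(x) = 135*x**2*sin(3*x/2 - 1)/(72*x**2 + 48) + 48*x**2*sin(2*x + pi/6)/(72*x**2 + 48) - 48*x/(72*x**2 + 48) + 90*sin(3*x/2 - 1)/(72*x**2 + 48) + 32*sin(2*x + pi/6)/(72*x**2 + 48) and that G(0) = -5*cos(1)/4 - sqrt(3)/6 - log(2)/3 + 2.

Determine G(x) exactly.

G(x) = -log(3*x**2 + 2)/3 - 5*cos(3*x/2 - 1)/4 - cos(2*x + pi/6)/3 + 2

Integrate term by term and add the pieces.
A general antiderivative is -log(3*x**2 + 2)/3 - 5*cos(3*x/2 - 1)/4 - cos(2*x + pi/6)/3 + C.
The condition gives C = -5*cos(1)/4 - sqrt(3)/6 - log(2)/3 + 2 - (-5*cos(1)/4 - sqrt(3)/6 - log(2)/3) = 2.
So G(x) = -log(3*x**2 + 2)/3 - 5*cos(3*x/2 - 1)/4 - cos(2*x + pi/6)/3 + 2.
Check: d/dx[-log(3*x**2 + 2)/3 - 5*cos(3*x/2 - 1)/4 - cos(2*x + pi/6)/3 + 2] = (135*x**2*sin(3*x/2 - 1) + 48*x**2*sin(2*x + pi/6) - 48*x + 90*sin(3*x/2 - 1) + 32*sin(2*x + pi/6))/(72*x**2 + 48), which equals G'(x).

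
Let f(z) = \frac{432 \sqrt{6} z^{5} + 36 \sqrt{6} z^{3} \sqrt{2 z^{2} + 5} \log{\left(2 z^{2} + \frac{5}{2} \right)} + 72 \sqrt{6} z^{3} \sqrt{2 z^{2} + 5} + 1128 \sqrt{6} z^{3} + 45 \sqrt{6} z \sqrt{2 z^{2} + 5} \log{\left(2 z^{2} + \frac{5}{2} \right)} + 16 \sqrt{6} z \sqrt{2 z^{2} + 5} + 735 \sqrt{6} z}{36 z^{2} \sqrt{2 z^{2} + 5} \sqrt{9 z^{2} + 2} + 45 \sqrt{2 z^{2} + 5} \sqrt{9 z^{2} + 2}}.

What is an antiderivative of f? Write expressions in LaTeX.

An antiderivative is F(z) = 2 \sqrt{\frac{3 z^{2}}{2} + \frac{1}{3}} \sqrt{2 z^{2} + 5} + \frac{2 \sqrt{\frac{3 z^{2}}{2} + \frac{1}{3}} \log{\left(2 z^{2} + \frac{5}{2} \right)}}{3}.

f has the shape u'v + uv' for u = - \sqrt{\frac{3 z^{2}}{2} + \frac{1}{3}} and v = - 2 \sqrt{2 z^{2} + 5} - \frac{2 \log{\left(2 z^{2} + \frac{5}{2} \right)}}{3} — it is the derivative of the product u*v.
Check: d/dz[2 \sqrt{\frac{3 z^{2}}{2} + \frac{1}{3}} \sqrt{2 z^{2} + 5} + \frac{2 \sqrt{\frac{3 z^{2}}{2} + \frac{1}{3}} \log{\left(2 z^{2} + \frac{5}{2} \right)}}{3}] = \frac{432 \sqrt{6} z^{5} + 36 \sqrt{6} z^{3} \sqrt{2 z^{2} + 5} \log{\left(2 z^{2} + \frac{5}{2} \right)} + 72 \sqrt{6} z^{3} \sqrt{2 z^{2} + 5} + 1128 \sqrt{6} z^{3} + 45 \sqrt{6} z \sqrt{2 z^{2} + 5} \log{\left(2 z^{2} + \frac{5}{2} \right)} + 16 \sqrt{6} z \sqrt{2 z^{2} + 5} + 735 \sqrt{6} z}{36 z^{2} \sqrt{2 z^{2} + 5} \sqrt{9 z^{2} + 2} + 45 \sqrt{2 z^{2} + 5} \sqrt{9 z^{2} + 2}} = f(z).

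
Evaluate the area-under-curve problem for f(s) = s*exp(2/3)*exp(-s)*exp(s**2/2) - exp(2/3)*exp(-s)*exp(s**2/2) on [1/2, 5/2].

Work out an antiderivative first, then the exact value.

The substitution u = s**2/2 - s + 2/3 works: f is exactly (dF/du)*(du/ds) for that inner function.
F(s) = exp(2/3)*exp(-s)*exp(s**2/2) is an antiderivative of f.
Check: d/ds[exp(2/3)*exp(-s)*exp(s**2/2)] = (s*exp(2/3)*exp(s**2/2) - exp(2/3)*exp(s**2/2))*exp(-s), which equals f(s).
F(5/2) = exp(31/24); F(1/2) = exp(7/24).
Integral = F(5/2) - F(1/2) = -exp(7/24) + exp(31/24).

Antiderivative: F(s) = exp(2/3)*exp(-s)*exp(s**2/2); value = -exp(7/24) + exp(31/24)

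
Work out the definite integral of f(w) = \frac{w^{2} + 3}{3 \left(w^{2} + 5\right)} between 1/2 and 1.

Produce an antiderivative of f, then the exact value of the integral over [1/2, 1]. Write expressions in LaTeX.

Check any antiderivative F(w) by computing F'(w) and comparing it with f(w).
F(w) = \frac{5 w - 2 \sqrt{5} \operatorname{atan}{\left(\frac{\sqrt{5} w}{5} \right)}}{15} is an antiderivative of f.
Check: d/dw[\frac{5 w - 2 \sqrt{5} \operatorname{atan}{\left(\frac{\sqrt{5} w}{5} \right)}}{15}] = \frac{w^{2} + 3}{3 w^{2} + 15}, which equals f(w).
F(1) = - \frac{2 \sqrt{5} \operatorname{atan}{\left(\frac{\sqrt{5}}{5} \right)}}{15} + \frac{1}{3}; F(1/2) = - \frac{2 \sqrt{5} \operatorname{atan}{\left(\frac{\sqrt{5}}{10} \right)}}{15} + \frac{1}{6}.
Integral = F(1) - F(1/2) = - \frac{2 \sqrt{5} \operatorname{atan}{\left(\frac{\sqrt{5}}{5} \right)}}{15} + \frac{2 \sqrt{5} \operatorname{atan}{\left(\frac{\sqrt{5}}{10} \right)}}{15} + \frac{1}{6}.

Antiderivative: F(w) = \frac{5 w - 2 \sqrt{5} \operatorname{atan}{\left(\frac{\sqrt{5} w}{5} \right)}}{15}; value = - \frac{2 \sqrt{5} \operatorname{atan}{\left(\frac{\sqrt{5}}{5} \right)}}{15} + \frac{2 \sqrt{5} \operatorname{atan}{\left(\frac{\sqrt{5}}{10} \right)}}{15} + \frac{1}{6}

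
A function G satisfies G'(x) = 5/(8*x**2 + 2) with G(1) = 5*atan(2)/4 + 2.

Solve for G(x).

G(x) = 5*atan(2*x)/4 + 2

Any candidate G(x) must reproduce the stated G'(x) exactly.
A general antiderivative is 5*atan(2*x)/4 + C.
The condition gives C = 5*atan(2)/4 + 2 - (5*atan(2)/4) = 2.
So G(x) = 5*atan(2*x)/4 + 2.
Check: d/dx[5*atan(2*x)/4 + 2] = 5/(8*x**2 + 2) = G'(x).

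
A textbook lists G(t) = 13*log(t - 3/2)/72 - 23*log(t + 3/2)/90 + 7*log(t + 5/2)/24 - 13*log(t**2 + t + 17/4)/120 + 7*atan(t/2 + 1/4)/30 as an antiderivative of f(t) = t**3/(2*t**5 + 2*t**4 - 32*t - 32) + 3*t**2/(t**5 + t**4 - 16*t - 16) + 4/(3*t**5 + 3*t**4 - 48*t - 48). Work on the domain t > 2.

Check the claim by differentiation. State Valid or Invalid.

Invalid: d/dt[G] - f = (-96*t**7 - 1080*t**6 - 2052*t**5 - 2146*t**4 - 3165*t**3 - 8822*t**2 - 13072*t - 472)/(192*t**10 + 864*t**9 + 1536*t**8 + 1392*t**7 - 5460*t**6 - 21330*t**5 - 29166*t**4 - 22272*t**3 + 38208*t**2 + 120096*t + 73440), which is not 0.

d/dt[G] = (48*t**3 + 360*t**2 + 324*t + 206)/(96*t**5 + 336*t**4 + 432*t**3 + 264*t**2 - 1458*t - 2295)
d/dt[G] - f(t) = (-96*t**7 - 1080*t**6 - 2052*t**5 - 2146*t**4 - 3165*t**3 - 8822*t**2 - 13072*t - 472)/(192*t**10 + 864*t**9 + 1536*t**8 + 1392*t**7 - 5460*t**6 - 21330*t**5 - 29166*t**4 - 22272*t**3 + 38208*t**2 + 120096*t + 73440) != 0.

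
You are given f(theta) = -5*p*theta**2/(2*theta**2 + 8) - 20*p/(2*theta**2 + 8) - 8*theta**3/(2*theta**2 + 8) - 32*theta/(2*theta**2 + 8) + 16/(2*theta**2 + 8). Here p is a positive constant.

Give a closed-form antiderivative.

An antiderivative is F(theta) = -(5*p*theta + 4*theta**2 - 8*atan(theta/2))/2.

The integrand splits into summands that can be handled one at a time.
Check: d/dtheta[-(5*p*theta + 4*theta**2 - 8*atan(theta/2))/2] = (-5*p*theta**2 - 20*p - 8*theta**3 - 32*theta + 16)/(2*theta**2 + 8), which equals f(theta).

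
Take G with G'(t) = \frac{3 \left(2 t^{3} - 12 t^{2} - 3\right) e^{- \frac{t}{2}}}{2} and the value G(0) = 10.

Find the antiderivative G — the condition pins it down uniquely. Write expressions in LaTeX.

Recognize the product-rule pattern: G'(t) = u'v + uv' with u = 9 - 6 t^{3}, v = e^{- \frac{t}{2}}, so integration by parts undoes it.
A general antiderivative is 3 \left(3 - 2 t^{3}\right) e^{- \frac{t}{2}} + C.
The condition gives C = 10 - (9) = 1.
So G(t) = - \left(6 t^{3} - e^{\frac{t}{2}} - 9\right) e^{- \frac{t}{2}}.
Check: d/dt[- \left(6 t^{3} - e^{\frac{t}{2}} - 9\right) e^{- \frac{t}{2}}] = \frac{\left(6 t^{3} - 36 t^{2} - 9\right) e^{- \frac{t}{2}}}{2}, which equals G'(t).

G(t) = - \left(6 t^{3} - e^{\frac{t}{2}} - 9\right) e^{- \frac{t}{2}}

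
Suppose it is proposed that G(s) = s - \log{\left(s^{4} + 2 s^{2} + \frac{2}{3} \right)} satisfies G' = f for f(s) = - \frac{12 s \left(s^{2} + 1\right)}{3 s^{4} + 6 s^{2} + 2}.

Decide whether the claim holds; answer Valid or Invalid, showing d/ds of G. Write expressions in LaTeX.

d/ds[G] = \frac{3 s^{4} - 12 s^{3} + 6 s^{2} - 12 s + 2}{3 s^{4} + 6 s^{2} + 2}
d/ds[G] - f(s) = 1 != 0.

Invalid: d/ds[G] - f = 1, which is not 0.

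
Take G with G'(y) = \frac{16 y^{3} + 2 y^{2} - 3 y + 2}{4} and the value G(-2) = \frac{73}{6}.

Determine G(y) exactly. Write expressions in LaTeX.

G(y) = y^{4} + \frac{y^{3}}{6} - \frac{3 y^{2}}{8} + \frac{y}{2}

Any candidate G(y) must reproduce the stated G'(y) exactly.
A general antiderivative is y^{4} + \frac{y^{3}}{6} - \frac{3 y^{2}}{8} + \frac{y}{2} + C.
The condition gives C = \frac{73}{6} - (\frac{73}{6}) = 0.
So G(y) = y^{4} + \frac{y^{3}}{6} - \frac{3 y^{2}}{8} + \frac{y}{2}.
Check: d/dy[y^{4} + \frac{y^{3}}{6} - \frac{3 y^{2}}{8} + \frac{y}{2}] = 4 y^{3} + \frac{y^{2}}{2} - \frac{3 y}{4} + \frac{1}{2}, which equals G'(y).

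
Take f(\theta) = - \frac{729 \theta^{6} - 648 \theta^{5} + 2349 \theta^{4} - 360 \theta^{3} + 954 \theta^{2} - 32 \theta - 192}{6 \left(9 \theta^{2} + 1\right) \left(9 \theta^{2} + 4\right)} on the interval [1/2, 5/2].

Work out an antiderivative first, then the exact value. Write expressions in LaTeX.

For F(\theta) to be correct the identity F'(\theta) - f(\theta) = 0 must hold.
F(\theta) = \frac{- 3 \theta^{3} + 4 \theta^{2} - 24 \theta - 12 \operatorname{atan}{\left(\frac{3 \theta}{2} \right)} + 30 \operatorname{atan}{\left(3 \theta \right)} - 4}{6} is an antiderivative of f.
Check: d/d\theta[\frac{- 3 \theta^{3} + 4 \theta^{2} - 24 \theta - 12 \operatorname{atan}{\left(\frac{3 \theta}{2} \right)} + 30 \operatorname{atan}{\left(3 \theta \right)} - 4}{6}] = \frac{- 729 \theta^{6} + 648 \theta^{5} - 2349 \theta^{4} + 360 \theta^{3} - 954 \theta^{2} + 32 \theta + 192}{486 \theta^{4} + 270 \theta^{2} + 24}, which equals f(\theta).
F(5/2) = - \frac{229}{16} - 2 \operatorname{atan}{\left(\frac{15}{4} \right)} + 5 \operatorname{atan}{\left(\frac{15}{2} \right)}; F(1/2) = - \frac{41}{16} - 2 \operatorname{atan}{\left(\frac{3}{4} \right)} + 5 \operatorname{atan}{\left(\frac{3}{2} \right)}.
Integral = F(5/2) - F(1/2) = - \frac{47}{4} - 5 \operatorname{atan}{\left(\frac{3}{2} \right)} - 2 \operatorname{atan}{\left(\frac{15}{4} \right)} + 2 \operatorname{atan}{\left(\frac{3}{4} \right)} + 5 \operatorname{atan}{\left(\frac{15}{2} \right)}.

Antiderivative: F(\theta) = \frac{- 3 \theta^{3} + 4 \theta^{2} - 24 \theta - 12 \operatorname{atan}{\left(\frac{3 \theta}{2} \right)} + 30 \operatorname{atan}{\left(3 \theta \right)} - 4}{6}; value = - \frac{47}{4} - 5 \operatorname{atan}{\left(\frac{3}{2} \right)} - 2 \operatorname{atan}{\left(\frac{15}{4} \right)} + 2 \operatorname{atan}{\left(\frac{3}{4} \right)} + 5 \operatorname{atan}{\left(\frac{15}{2} \right)}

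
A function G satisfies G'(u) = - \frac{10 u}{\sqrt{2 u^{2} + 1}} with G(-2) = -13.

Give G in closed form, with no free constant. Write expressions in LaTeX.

G(u) = 2 - 5 \sqrt{2 u^{2} + 1}

The substitution w = 2 u^{2} + 1 works: G'(u) is exactly (dG/dw)*(dw/du) for that inner function.
A general antiderivative is - 5 \sqrt{2 u^{2} + 1} + C.
The condition gives C = -13 - (-15) = 2.
So G(u) = 2 - 5 \sqrt{2 u^{2} + 1}.
Check: d/du[2 - 5 \sqrt{2 u^{2} + 1}] = - \frac{10 u}{\sqrt{2 u^{2} + 1}} = G'(u).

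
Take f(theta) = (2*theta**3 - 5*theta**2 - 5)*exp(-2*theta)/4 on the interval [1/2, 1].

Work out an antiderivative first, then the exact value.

Recognize the product-rule pattern: f = u'v + uv' with u = -theta**3/4 + theta**2/4 + theta/4 + 3/4, v = exp(-2*theta), so integration by parts undoes it.
F(theta) = (-theta**3 + theta**2 + theta + 3)*exp(-2*theta)/4 is an antiderivative of f.
Check: d/dtheta[(-theta**3 + theta**2 + theta + 3)*exp(-2*theta)/4] = (2*theta**3 - 5*theta**2 - 5)*exp(-2*theta)/4 = f(theta).
F(1) = exp(-2); F(1/2) = 29*exp(-1)/32.
Integral = F(1) - F(1/2) = -29*exp(-1)/32 + exp(-2).

Antiderivative: F(theta) = (-theta**3 + theta**2 + theta + 3)*exp(-2*theta)/4; value = -29*exp(-1)/32 + exp(-2)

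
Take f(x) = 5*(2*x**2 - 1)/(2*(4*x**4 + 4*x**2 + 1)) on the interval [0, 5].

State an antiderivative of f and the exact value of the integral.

Antiderivative: F(x) = -5*x/(2*(2*x**2 + 1)); value = -25/102

f has the shape u'v + uv' for u = -5*x/2 and v = 1/(2*x**2 + 1) — it is the derivative of the product u*v.
F(x) = -5*x/(2*(2*x**2 + 1)) is an antiderivative of f.
Check: d/dx[-5*x/(2*(2*x**2 + 1))] = (10*x**2 - 5)/(8*x**4 + 8*x**2 + 2), which equals f(x).
F(5) = -25/102; F(0) = 0.
Integral = F(5) - F(0) = -25/102.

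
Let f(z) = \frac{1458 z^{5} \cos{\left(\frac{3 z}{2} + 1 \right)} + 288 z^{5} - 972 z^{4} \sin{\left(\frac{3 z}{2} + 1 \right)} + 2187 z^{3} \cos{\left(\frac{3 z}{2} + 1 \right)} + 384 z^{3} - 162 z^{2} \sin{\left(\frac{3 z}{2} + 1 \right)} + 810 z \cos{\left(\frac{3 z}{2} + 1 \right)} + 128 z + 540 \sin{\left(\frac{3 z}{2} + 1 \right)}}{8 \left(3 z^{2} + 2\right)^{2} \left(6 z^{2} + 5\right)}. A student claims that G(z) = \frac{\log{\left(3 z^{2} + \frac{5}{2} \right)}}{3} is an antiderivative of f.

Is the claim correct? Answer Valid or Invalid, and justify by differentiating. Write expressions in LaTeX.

d/dz[G] = \frac{4 z}{6 z^{2} + 5}
d/dz[G] - f(z) = \frac{- 243 z^{3} \cos{\left(\frac{3 z}{2} + 1 \right)} + 162 z^{2} \sin{\left(\frac{3 z}{2} + 1 \right)} - 162 z \cos{\left(\frac{3 z}{2} + 1 \right)} - 108 \sin{\left(\frac{3 z}{2} + 1 \right)}}{72 z^{4} + 96 z^{2} + 32} != 0.

Invalid: d/dz[G] - f = \frac{- 243 z^{3} \cos{\left(\frac{3 z}{2} + 1 \right)} + 162 z^{2} \sin{\left(\frac{3 z}{2} + 1 \right)} - 162 z \cos{\left(\frac{3 z}{2} + 1 \right)} - 108 \sin{\left(\frac{3 z}{2} + 1 \right)}}{72 z^{4} + 96 z^{2} + 32}, which is not 0.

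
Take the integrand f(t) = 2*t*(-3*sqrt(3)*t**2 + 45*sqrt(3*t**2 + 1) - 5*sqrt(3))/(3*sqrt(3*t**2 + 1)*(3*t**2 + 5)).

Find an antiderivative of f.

An antiderivative is F(t) = (-2*sqrt(3)*sqrt(3*t**2 + 1) + 45*log(t**2 + 5/3))/9.

A first test for any F(t): its t-derivative must equal f(t) identically.
Check: d/dt[(-2*sqrt(3)*sqrt(3*t**2 + 1) + 45*log(t**2 + 5/3))/9] = (-6*sqrt(3)*t**3 + 90*t*sqrt(3*t**2 + 1) - 10*sqrt(3)*t)/(9*t**2*sqrt(3*t**2 + 1) + 15*sqrt(3*t**2 + 1)), which equals f(t).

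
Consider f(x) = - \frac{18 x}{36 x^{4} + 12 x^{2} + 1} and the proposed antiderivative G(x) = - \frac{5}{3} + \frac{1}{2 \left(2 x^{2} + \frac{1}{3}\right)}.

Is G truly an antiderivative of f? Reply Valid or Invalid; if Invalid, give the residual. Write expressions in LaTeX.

Valid. The derivative of G reproduces f.

d/dx[G] = - \frac{18 x}{36 x^{4} + 12 x^{2} + 1}
This equals f(x) exactly, so the claim holds.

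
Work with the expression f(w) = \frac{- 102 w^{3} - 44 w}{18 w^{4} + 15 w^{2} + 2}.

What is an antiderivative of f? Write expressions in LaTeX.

An antiderivative is F(w) = - \frac{3 \log{\left(2 w^{2} + \frac{1}{3} \right)}}{2} - \frac{4 \log{\left(2 w^{2} + \frac{4}{3} \right)}}{3}.

For F(w) to be correct the identity F'(w) - f(w) = 0 must hold.
Check: d/dw[- \frac{3 \log{\left(2 w^{2} + \frac{1}{3} \right)}}{2} - \frac{4 \log{\left(2 w^{2} + \frac{4}{3} \right)}}{3}] = \frac{- 102 w^{3} - 44 w}{18 w^{4} + 15 w^{2} + 2} = f(w).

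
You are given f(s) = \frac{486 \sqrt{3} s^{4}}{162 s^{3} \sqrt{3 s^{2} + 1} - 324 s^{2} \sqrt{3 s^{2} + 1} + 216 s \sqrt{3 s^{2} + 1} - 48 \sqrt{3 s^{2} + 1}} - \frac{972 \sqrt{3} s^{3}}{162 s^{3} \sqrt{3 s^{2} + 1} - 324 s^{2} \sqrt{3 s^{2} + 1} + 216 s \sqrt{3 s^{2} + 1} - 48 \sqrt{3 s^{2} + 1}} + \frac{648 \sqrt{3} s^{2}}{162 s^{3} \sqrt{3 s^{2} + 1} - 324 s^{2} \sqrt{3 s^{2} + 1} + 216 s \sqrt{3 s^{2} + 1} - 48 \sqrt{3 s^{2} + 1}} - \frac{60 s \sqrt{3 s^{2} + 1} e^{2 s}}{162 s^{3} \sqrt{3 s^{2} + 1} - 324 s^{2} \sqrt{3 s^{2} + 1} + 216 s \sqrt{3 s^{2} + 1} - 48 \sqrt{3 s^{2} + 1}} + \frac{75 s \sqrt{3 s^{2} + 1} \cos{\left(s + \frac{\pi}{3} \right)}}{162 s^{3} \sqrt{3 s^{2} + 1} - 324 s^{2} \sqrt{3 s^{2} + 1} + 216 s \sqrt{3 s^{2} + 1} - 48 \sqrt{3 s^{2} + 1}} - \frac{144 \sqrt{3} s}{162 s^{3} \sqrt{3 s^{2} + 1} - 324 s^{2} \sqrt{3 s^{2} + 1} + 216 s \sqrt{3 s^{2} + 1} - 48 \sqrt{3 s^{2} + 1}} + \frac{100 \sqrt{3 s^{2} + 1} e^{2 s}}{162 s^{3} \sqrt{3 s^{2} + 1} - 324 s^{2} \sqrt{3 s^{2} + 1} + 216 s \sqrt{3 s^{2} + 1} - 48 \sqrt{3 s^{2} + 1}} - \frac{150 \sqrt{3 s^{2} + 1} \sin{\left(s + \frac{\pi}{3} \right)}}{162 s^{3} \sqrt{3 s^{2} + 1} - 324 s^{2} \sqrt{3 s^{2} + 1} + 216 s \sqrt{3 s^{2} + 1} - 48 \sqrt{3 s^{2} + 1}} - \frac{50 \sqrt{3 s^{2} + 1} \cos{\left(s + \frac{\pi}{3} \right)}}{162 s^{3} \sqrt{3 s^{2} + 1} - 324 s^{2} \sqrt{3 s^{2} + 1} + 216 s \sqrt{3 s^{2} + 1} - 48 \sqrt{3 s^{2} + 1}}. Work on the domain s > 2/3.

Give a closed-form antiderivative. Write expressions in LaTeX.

An antiderivative is F(s) = \frac{54 \sqrt{3} s^{2} \sqrt{3 s^{2} + 1} - 72 \sqrt{3} s \sqrt{3 s^{2} + 1} + 24 \sqrt{3} \sqrt{3 s^{2} + 1} - 10 e^{2 s} + 25 \sin{\left(s + \frac{\pi}{3} \right)}}{6 \left(3 s - 2\right)^{2}}.

Integrate term by term and add the pieces.
Check: d/ds[\frac{54 \sqrt{3} s^{2} \sqrt{3 s^{2} + 1} - 72 \sqrt{3} s \sqrt{3 s^{2} + 1} + 24 \sqrt{3} \sqrt{3 s^{2} + 1} - 10 e^{2 s} + 25 \sin{\left(s + \frac{\pi}{3} \right)}}{6 \left(3 s - 2\right)^{2}}] = \frac{486 \sqrt{3} s^{4} - 972 \sqrt{3} s^{3} + 648 \sqrt{3} s^{2} - 60 s \sqrt{3 s^{2} + 1} e^{2 s} + 75 s \sqrt{3 s^{2} + 1} \cos{\left(s + \frac{\pi}{3} \right)} - 144 \sqrt{3} s + 100 \sqrt{3 s^{2} + 1} e^{2 s} - 150 \sqrt{3 s^{2} + 1} \sin{\left(s + \frac{\pi}{3} \right)} - 50 \sqrt{3 s^{2} + 1} \cos{\left(s + \frac{\pi}{3} \right)}}{162 s^{3} \sqrt{3 s^{2} + 1} - 324 s^{2} \sqrt{3 s^{2} + 1} + 216 s \sqrt{3 s^{2} + 1} - 48 \sqrt{3 s^{2} + 1}}, which equals f(s).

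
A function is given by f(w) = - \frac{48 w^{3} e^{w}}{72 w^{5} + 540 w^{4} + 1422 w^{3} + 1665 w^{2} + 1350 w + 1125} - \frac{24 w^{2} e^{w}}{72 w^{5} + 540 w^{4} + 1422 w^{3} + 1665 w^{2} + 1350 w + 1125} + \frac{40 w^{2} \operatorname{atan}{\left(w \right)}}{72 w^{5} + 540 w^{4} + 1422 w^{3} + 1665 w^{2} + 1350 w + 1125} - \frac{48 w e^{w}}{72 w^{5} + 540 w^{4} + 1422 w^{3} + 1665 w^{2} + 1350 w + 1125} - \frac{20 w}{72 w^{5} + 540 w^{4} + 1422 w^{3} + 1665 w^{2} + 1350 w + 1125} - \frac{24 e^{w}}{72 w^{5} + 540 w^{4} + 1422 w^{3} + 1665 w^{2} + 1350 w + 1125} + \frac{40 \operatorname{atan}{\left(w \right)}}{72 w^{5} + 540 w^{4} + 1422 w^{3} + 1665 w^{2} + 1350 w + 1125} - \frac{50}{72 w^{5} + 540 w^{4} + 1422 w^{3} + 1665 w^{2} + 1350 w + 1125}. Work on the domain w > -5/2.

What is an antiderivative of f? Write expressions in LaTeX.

Recognize the product-rule pattern: f = u'v + uv' with u = \frac{2}{3 \left(2 w + 5\right)^{2}}, v = - 4 e^{w} - \frac{5 \operatorname{atan}{\left(w \right)}}{3}, so integration by parts undoes it.
Check: d/dw[\frac{2 \left(- 4 e^{w} - \frac{5 \operatorname{atan}{\left(w \right)}}{3}\right)}{3 \left(2 w + 5\right)^{2}}] = \frac{- 48 w^{3} e^{w} - 24 w^{2} e^{w} + 40 w^{2} \operatorname{atan}{\left(w \right)} - 48 w e^{w} - 20 w - 24 e^{w} + 40 \operatorname{atan}{\left(w \right)} - 50}{72 w^{5} + 540 w^{4} + 1422 w^{3} + 1665 w^{2} + 1350 w + 1125}, which equals f(w).

An antiderivative is F(w) = \frac{2 \left(- 4 e^{w} - \frac{5 \operatorname{atan}{\left(w \right)}}{3}\right)}{3 \left(2 w + 5\right)^{2}}.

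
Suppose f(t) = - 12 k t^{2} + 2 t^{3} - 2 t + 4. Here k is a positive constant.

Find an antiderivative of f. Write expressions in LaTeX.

An antiderivative is F(t) = \frac{- 8 k t^{3} + t^{4} - 2 t^{2} + 8 t + 4}{2}.

Integrate term by term and add the pieces.
Check: d/dt[\frac{- 8 k t^{3} + t^{4} - 2 t^{2} + 8 t + 4}{2}] = - 12 k t^{2} + 2 t^{3} - 2 t + 4 = f(t).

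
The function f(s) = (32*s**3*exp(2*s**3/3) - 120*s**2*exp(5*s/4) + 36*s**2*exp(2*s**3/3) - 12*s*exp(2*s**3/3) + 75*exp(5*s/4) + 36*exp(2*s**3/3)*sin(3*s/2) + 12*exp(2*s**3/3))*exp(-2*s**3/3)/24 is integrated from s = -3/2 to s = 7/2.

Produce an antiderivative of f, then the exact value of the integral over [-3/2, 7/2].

An antiderivative F(s) passes only if d/ds[F] lands on f(s) exactly.
F(s) = s**4/3 + s**3/2 - s**2/4 + s/2 + 5*exp(-2*s**3/3 + 5*s/4)/2 - cos(3*s/2) is an antiderivative of f.
Check: d/ds[s**4/3 + s**3/2 - s**2/4 + s/2 + 5*exp(-2*s**3/3 + 5*s/4)/2 - cos(3*s/2)] = 4*s**3/3 - 5*s**2*exp(5*s/4)*exp(-2*s**3/3) + 3*s**2/2 - s/2 + 25*exp(5*s/4)*exp(-2*s**3/3)/8 + 3*sin(3*s/2)/2 + 1/2, which equals f(s).
F(7/2) = -cos(21/4) + 5*exp(-581/24)/2 + 3367/48; F(-3/2) = -21/16 - cos(9/4) + 5*exp(3/8)/2.
Integral = F(7/2) - F(-3/2) = -5*exp(3/8)/2 + cos(9/4) - cos(21/4) + 5*exp(-581/24)/2 + 1715/24.

Antiderivative: F(s) = s**4/3 + s**3/2 - s**2/4 + s/2 + 5*exp(-2*s**3/3 + 5*s/4)/2 - cos(3*s/2); value = -5*exp(3/8)/2 + cos(9/4) - cos(21/4) + 5*exp(-581/24)/2 + 1715/24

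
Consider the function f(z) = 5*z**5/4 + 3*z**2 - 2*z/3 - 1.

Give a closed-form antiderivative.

An antiderivative is F(z) = 5*z**6/24 + z**3 - z**2/3 - z.

Integrate term by term and add the pieces.
Check: d/dz[5*z**6/24 + z**3 - z**2/3 - z] = 5*z**5/4 + 3*z**2 - 2*z/3 - 1 = f(z).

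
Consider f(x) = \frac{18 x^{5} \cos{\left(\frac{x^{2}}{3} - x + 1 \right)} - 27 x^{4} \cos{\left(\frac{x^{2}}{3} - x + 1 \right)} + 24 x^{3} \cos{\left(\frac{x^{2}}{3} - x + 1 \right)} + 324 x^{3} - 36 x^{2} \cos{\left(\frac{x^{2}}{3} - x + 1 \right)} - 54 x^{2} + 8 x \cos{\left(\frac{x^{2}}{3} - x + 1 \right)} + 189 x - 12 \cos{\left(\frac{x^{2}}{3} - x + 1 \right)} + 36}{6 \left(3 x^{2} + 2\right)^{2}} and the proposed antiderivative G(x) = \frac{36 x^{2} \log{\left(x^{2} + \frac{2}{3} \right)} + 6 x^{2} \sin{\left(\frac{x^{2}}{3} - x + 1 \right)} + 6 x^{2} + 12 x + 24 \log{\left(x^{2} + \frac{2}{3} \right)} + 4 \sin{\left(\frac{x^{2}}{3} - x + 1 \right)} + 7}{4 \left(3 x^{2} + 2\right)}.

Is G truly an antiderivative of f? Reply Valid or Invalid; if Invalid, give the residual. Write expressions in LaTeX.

Valid. The derivative of G reproduces f.

d/dx[G] = \frac{18 x^{5} \cos{\left(\frac{x^{2}}{3} - x + 1 \right)} - 27 x^{4} \cos{\left(\frac{x^{2}}{3} - x + 1 \right)} + 24 x^{3} \cos{\left(\frac{x^{2}}{3} - x + 1 \right)} + 324 x^{3} - 36 x^{2} \cos{\left(\frac{x^{2}}{3} - x + 1 \right)} - 54 x^{2} + 8 x \cos{\left(\frac{x^{2}}{3} - x + 1 \right)} + 189 x - 12 \cos{\left(\frac{x^{2}}{3} - x + 1 \right)} + 36}{54 x^{4} + 72 x^{2} + 24}
This equals f(x) exactly, so the claim holds.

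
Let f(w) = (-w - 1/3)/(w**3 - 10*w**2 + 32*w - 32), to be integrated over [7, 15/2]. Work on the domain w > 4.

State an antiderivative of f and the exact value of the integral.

Antiderivative: F(w) = -(-7*w*log(w - 4) + 7*w*log(w - 2) + 28*log(w - 4) - 28*log(w - 2) - 26)/(12*(w - 4)); value = -7*log(11/2)/12 - 7*log(3)/12 - 13/126 + 7*log(7/2)/12 + 7*log(5)/12

The denominator factors as 3*(w - 4)**2*(w - 2); partial fractions split f into directly integrable pieces: -7/(12*(w - 2)) + 7/(12*(w - 4)) - 13/(6*(w - 4)**2).
F(w) = -(-7*w*log(w - 4) + 7*w*log(w - 2) + 28*log(w - 4) - 28*log(w - 2) - 26)/(12*(w - 4)) is an antiderivative of f.
Check: d/dw[-(-7*w*log(w - 4) + 7*w*log(w - 2) + 28*log(w - 4) - 28*log(w - 2) - 26)/(12*(w - 4))] = (-3*w - 1)/(3*w**3 - 30*w**2 + 96*w - 96), which equals f(w).
F(15/2) = -7*log(11/2)/12 + 13/21 + 7*log(7/2)/12; F(7) = -7*log(5)/12 + 7*log(3)/12 + 13/18.
Integral = F(15/2) - F(7) = -7*log(11/2)/12 - 7*log(3)/12 - 13/126 + 7*log(7/2)/12 + 7*log(5)/12.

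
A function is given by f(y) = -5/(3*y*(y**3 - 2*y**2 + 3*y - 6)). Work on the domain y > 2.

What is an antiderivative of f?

The denominator factors as 3*y*(y - 2)*(y**2 + 3); partial fractions split f into directly integrable pieces: -5*(2*y - 3)/(63*(y**2 + 3)) - 5/(42*(y - 2)) + 5/(18*y).
Check: d/dy[5*(7*log(y) - 3*log(y - 2) - 2*log(y**2 + 3) + 2*sqrt(3)*atan(sqrt(3)*y/3))/126] = -5/(3*y**4 - 6*y**3 + 9*y**2 - 18*y), which equals f(y).

An antiderivative is F(y) = 5*(7*log(y) - 3*log(y - 2) - 2*log(y**2 + 3) + 2*sqrt(3)*atan(sqrt(3)*y/3))/126.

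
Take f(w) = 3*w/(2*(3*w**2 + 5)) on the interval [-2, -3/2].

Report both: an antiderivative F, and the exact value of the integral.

Antiderivative: F(w) = log(w**2 + 5/3)/4; value = -log(17/3)/4 + log(47/12)/4

f matches the chain-rule pattern g'(h)*h' with inner function h(w) = w**2 + 5/3; substituting u = h(w) collapses the integral.
F(w) = log(w**2 + 5/3)/4 is an antiderivative of f.
Check: d/dw[log(w**2 + 5/3)/4] = 3*w/(6*w**2 + 10), which equals f(w).
F(-3/2) = log(47/12)/4; F(-2) = log(17/3)/4.
Integral = F(-3/2) - F(-2) = -log(17/3)/4 + log(47/12)/4.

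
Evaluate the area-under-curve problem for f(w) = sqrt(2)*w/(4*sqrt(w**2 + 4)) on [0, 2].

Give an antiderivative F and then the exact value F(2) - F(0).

Antiderivative: F(w) = sqrt(2)*sqrt(w**2 + 4)/4; value = 1 - sqrt(2)/2

f matches the chain-rule pattern g'(h)*h' with inner function h(w) = w**2/2 + 2; substituting u = h(w) collapses the integral.
F(w) = sqrt(2)*sqrt(w**2 + 4)/4 is an antiderivative of f.
Check: d/dw[sqrt(2)*sqrt(w**2 + 4)/4] = sqrt(2)*w/(4*sqrt(w**2 + 4)) = f(w).
F(2) = 1; F(0) = sqrt(2)/2.
Integral = F(2) - F(0) = 1 - sqrt(2)/2.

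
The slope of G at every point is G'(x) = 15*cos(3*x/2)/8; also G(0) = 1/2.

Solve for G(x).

G(x) = 5*sin(3*x/2)/4 + 1/2

Recover the given G'(x) by differentiating a candidate G(x); any mismatch rules it out.
A general antiderivative is 5*sin(3*x/2)/4 + C.
The condition gives C = 1/2 - (0) = 1/2.
So G(x) = 5*sin(3*x/2)/4 + 1/2.
Check: d/dx[5*sin(3*x/2)/4 + 1/2] = 15*cos(3*x/2)/8 = G'(x).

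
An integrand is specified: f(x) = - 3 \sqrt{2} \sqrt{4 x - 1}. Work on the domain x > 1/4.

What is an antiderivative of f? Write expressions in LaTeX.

An antiderivative is F(x) = - \frac{\sqrt{2} \left(4 x - 1\right)^{\frac{3}{2}}}{2}.

Check any antiderivative F(x) by computing F'(x) and comparing it with f(x).
Check: d/dx[- \frac{\sqrt{2} \left(4 x - 1\right)^{\frac{3}{2}}}{2}] = - 3 \sqrt{2} \sqrt{4 x - 1} = f(x).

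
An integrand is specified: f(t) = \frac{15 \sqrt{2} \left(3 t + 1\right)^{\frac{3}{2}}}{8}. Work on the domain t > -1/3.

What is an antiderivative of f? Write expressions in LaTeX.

An antiderivative is F(t) = \frac{\sqrt{2} \left(3 t + 1\right)^{\frac{5}{2}}}{4}.

Check any antiderivative F(t) by computing F'(t) and comparing it with f(t).
Check: d/dt[\frac{\sqrt{2} \left(3 t + 1\right)^{\frac{5}{2}}}{4}] = \frac{45 \sqrt{2} t \sqrt{3 t + 1}}{8} + \frac{15 \sqrt{2} \sqrt{3 t + 1}}{8}, which equals f(t).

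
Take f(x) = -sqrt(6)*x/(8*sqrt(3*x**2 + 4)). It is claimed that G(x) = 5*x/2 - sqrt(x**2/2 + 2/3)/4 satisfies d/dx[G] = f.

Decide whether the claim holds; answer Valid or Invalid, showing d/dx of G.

Invalid: d/dx[G] - f = 5/2, which is not 0.

d/dx[G] = (-sqrt(6)*x + 20*sqrt(3*x**2 + 4))/(8*sqrt(3*x**2 + 4))
d/dx[G] - f(x) = 5/2 != 0.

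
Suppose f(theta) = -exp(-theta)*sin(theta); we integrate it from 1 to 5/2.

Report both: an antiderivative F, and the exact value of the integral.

Antiderivative: F(theta) = exp(-theta)*sin(theta)/2 + exp(-theta)*cos(theta)/2; value = -exp(-1)*sin(1)/2 - exp(-1)*cos(1)/2 + exp(-5/2)*cos(5/2)/2 + exp(-5/2)*sin(5/2)/2

A first test for any F(theta): its theta-derivative must equal f(theta) identically.
F(theta) = exp(-theta)*sin(theta)/2 + exp(-theta)*cos(theta)/2 is an antiderivative of f.
Check: d/dtheta[exp(-theta)*sin(theta)/2 + exp(-theta)*cos(theta)/2] = -exp(-theta)*sin(theta) = f(theta).
F(5/2) = exp(-5/2)*cos(5/2)/2 + exp(-5/2)*sin(5/2)/2; F(1) = exp(-1)*cos(1)/2 + exp(-1)*sin(1)/2.
Integral = F(5/2) - F(1) = -exp(-1)*sin(1)/2 - exp(-1)*cos(1)/2 + exp(-5/2)*cos(5/2)/2 + exp(-5/2)*sin(5/2)/2.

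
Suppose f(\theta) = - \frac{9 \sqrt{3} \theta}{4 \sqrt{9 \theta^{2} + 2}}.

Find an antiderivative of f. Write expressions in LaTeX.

f matches the chain-rule pattern g'(h)*h' with inner function h(\theta) = 3 \theta^{2} + \frac{2}{3}; substituting u = h(\theta) collapses the integral.
Check: d/d\theta[- \frac{\sqrt{3} \sqrt{9 \theta^{2} + 2}}{4}] = - \frac{9 \sqrt{3} \theta}{4 \sqrt{9 \theta^{2} + 2}} = f(\theta).

An antiderivative is F(\theta) = - \frac{\sqrt{3} \sqrt{9 \theta^{2} + 2}}{4}.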